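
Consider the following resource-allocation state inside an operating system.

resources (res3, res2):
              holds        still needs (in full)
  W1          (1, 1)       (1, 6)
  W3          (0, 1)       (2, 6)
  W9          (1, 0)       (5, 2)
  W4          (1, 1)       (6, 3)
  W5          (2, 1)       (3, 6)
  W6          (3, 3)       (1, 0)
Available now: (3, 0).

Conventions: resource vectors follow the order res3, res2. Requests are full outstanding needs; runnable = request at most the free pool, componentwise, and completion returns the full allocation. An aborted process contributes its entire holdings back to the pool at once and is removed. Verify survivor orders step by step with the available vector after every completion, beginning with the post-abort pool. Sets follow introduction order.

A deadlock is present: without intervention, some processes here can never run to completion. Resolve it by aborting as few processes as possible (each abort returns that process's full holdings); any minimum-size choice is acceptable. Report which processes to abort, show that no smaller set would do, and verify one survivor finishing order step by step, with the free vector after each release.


Minimum abort set: W1 and W3.
Key observation: the deadlocked W5 becomes finishable only because W1 and W3 released (1, 2); it completes at step 4 below.
No one abort is enough; case by case: W1 alone leaves W3 blocked (short on res2); W3 alone leaves W1 blocked (short on res2); W9 alone leaves W1 blocked (short on res2); W4 alone leaves W1 blocked (short on res2); W5 alone leaves W1 blocked (short on res2); W6 alone leaves W1 blocked (short on res2).
One survivor order: W6, W4, W9, W5. Step-by-step check (post-abort pool first):
  pool = (4, 2)
  W6: need (1, 0) fits (4, 2); releases (3, 3), pool now (7, 5)
  W4: need (6, 3) fits (7, 5); releases (1, 1), pool now (8, 6)
  W9: need (5, 2) fits (8, 6); releases (1, 0), pool now (9, 6)
  W5: need (3, 6) fits (9, 6); releases (2, 1), pool now (11, 7)


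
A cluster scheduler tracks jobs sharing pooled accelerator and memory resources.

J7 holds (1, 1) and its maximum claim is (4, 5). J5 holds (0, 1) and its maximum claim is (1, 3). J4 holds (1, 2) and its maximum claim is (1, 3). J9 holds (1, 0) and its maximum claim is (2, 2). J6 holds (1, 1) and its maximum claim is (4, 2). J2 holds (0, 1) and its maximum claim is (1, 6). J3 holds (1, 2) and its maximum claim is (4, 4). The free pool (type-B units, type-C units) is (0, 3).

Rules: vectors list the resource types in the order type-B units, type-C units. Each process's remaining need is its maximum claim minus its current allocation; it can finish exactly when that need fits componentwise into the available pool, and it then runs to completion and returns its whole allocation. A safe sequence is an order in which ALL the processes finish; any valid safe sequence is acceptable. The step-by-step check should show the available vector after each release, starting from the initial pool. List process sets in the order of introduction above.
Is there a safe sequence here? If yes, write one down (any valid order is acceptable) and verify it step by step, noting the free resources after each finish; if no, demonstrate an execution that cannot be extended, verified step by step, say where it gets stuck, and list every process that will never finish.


UNSAFE — no complete ordering exists.
Key observation: type-B units is the bottleneck — with J4, J5, J9, J2 done the pool holds (2, 7), short of every remaining need.
A maximal execution: J4, J5, J9, J2 — then nothing else fits. Verifying each step:
  pool = (0, 3)
  J4 needs (0, 1) <= (0, 3) -> finishes; pool += (1, 2) = (1, 5)
  J5 needs (1, 2) <= (1, 5) -> finishes; pool += (0, 1) = (1, 6)
  J9 needs (1, 2) <= (1, 6) -> finishes; pool += (1, 0) = (2, 6)
  J2 needs (1, 5) <= (2, 6) -> finishes; pool += (0, 1) = (2, 7)
  blocked: J7 wants (3, 4), pool (2, 7) — not enough type-B units
  blocked: J6 wants (3, 1), pool (2, 7) — not enough type-B units
  blocked: J3 wants (3, 2), pool (2, 7) — not enough type-B units
Processes that can never finish: J7, J6 and J3.


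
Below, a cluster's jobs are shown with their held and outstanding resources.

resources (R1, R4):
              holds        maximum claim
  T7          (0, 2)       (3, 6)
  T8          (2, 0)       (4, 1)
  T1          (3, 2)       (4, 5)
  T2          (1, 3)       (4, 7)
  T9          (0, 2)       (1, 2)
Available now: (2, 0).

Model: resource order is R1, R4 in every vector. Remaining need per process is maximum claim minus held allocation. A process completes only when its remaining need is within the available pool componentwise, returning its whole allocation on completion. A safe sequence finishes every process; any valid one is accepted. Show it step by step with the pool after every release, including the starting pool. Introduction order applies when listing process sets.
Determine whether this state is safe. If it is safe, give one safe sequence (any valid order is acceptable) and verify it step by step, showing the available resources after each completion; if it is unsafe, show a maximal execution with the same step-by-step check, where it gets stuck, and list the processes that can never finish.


The state is UNSAFE.
Key observation: even finishing T9, T8 leaves just (4, 2) free — too little R4 for any of the remaining processes.
A maximal execution: T9, T8 — then nothing else fits. Verifying each step:
  pool = (2, 0)
  T9 needs (1, 0) <= (2, 0) -> finishes; pool += (0, 2) = (2, 2)
  T8 needs (2, 1) <= (2, 2) -> finishes; pool += (2, 0) = (4, 2)
  T7 still needs (3, 4) but only (4, 2) is free — short on R4
  T1 still needs (1, 3) but only (4, 2) is free — short on R4
  T2 still needs (3, 4) but only (4, 2) is free — short on R4
Never able to finish: T7, T1 and T2.


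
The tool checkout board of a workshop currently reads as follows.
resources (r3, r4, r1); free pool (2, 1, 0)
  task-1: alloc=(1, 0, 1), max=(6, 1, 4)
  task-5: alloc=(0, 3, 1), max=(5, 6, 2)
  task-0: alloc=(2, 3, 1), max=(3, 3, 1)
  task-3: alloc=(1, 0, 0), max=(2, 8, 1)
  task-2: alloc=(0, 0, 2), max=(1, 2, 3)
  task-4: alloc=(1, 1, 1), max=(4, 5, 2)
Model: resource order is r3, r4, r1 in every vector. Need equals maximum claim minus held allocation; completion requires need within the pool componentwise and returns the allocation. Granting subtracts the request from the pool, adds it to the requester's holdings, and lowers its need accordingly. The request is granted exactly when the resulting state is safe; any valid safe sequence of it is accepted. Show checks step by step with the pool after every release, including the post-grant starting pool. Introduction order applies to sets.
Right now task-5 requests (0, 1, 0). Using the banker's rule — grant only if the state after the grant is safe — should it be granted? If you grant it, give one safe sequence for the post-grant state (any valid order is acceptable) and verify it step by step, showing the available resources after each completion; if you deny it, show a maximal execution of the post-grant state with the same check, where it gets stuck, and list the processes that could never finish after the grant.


DENY. Granting would leave the state unsafe.
Key observation: after task-0, task-2 the pool peaks at (4, 3, 3), and each blocked process is short somewhere: task-1 on r3; task-5 on r3; task-3 on r4; task-4 on r4.
Pretend the grant happened; the run task-0, task-2 goes as far as possible. Walking it through:
  pool = (2, 0, 0)
  run task-0 (needs (1, 0, 0), free (2, 0, 0)); after release of (2, 3, 1) the pool is (4, 3, 1)
  run task-2 (needs (1, 2, 1), free (4, 3, 1)); after release of (0, 0, 2) the pool is (4, 3, 3)
  blocked: task-1 wants (5, 1, 3), pool (4, 3, 3) — not enough r3
  blocked: task-5 wants (5, 2, 1), pool (4, 3, 3) — not enough r3
  blocked: task-3 wants (1, 8, 1), pool (4, 3, 3) — not enough r4
  blocked: task-4 wants (3, 4, 1), pool (4, 3, 3) — not enough r4
Processes that could never finish after the grant: task-1, task-5, task-3 and task-4.


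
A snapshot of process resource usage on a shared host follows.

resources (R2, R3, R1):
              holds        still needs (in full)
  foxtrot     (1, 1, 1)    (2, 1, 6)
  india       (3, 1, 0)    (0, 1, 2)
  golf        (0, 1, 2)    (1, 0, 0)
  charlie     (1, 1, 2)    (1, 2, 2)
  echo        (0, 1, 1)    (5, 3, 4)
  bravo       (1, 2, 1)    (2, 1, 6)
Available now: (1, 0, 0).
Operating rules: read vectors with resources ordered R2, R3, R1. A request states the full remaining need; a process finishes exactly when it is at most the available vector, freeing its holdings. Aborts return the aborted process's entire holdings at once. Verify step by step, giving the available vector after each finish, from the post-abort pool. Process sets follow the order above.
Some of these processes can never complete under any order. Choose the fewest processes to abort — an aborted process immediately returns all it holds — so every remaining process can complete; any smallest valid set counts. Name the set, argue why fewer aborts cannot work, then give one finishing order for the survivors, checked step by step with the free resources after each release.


The answer: abort foxtrot.
Key observation: no ordering could ever have run bravo before the abort of foxtrot; with (1, 1, 1) back in the pool it fits at step 5.
No smaller set exists: with zero aborts the deadlock remains.
Survivors finish in the order: golf, india, charlie, echo, bravo. Walking it through (pool after the aborts first):
  pool = (2, 1, 1)
  run golf (needs (1, 0, 0), free (2, 1, 1)); after release of (0, 1, 2) the pool is (2, 2, 3)
  run india (needs (0, 1, 2), free (2, 2, 3)); after release of (3, 1, 0) the pool is (5, 3, 3)
  run charlie (needs (1, 2, 2), free (5, 3, 3)); after release of (1, 1, 2) the pool is (6, 4, 5)
  run echo (needs (5, 3, 4), free (6, 4, 5)); after release of (0, 1, 1) the pool is (6, 5, 6)
  run bravo (needs (2, 1, 6), free (6, 5, 6)); after release of (1, 2, 1) the pool is (7, 7, 7)


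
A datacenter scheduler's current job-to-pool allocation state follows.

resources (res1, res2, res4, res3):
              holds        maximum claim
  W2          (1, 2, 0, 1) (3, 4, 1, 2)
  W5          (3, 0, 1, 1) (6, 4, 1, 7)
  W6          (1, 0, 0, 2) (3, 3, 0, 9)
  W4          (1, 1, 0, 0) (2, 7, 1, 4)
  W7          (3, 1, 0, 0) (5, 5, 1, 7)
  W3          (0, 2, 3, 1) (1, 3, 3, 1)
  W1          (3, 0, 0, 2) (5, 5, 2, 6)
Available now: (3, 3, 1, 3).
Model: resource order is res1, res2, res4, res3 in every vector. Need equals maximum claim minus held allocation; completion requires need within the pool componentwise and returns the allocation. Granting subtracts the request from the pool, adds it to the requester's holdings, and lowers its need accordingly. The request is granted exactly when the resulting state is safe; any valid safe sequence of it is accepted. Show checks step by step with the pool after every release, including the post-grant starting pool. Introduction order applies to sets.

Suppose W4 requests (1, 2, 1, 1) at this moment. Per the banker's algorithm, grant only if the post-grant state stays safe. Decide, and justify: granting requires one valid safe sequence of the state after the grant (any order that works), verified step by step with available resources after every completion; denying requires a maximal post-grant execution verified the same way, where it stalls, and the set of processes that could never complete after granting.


GRANT — the state after the grant stays safe, e.g. via W3, W2, W1, W5, W4, W7, W6.
Key observation: the grant leaves (2, 1, 0, 2) free — enough for W3, whose release restarts the cascade.
Check on the post-grant state, step by step:
  pool = (2, 1, 0, 2)
  W3 needs (1, 1, 0, 0) <= (2, 1, 0, 2) -> finishes; pool += (0, 2, 3, 1) = (2, 3, 3, 3)
  W2 needs (2, 2, 1, 1) <= (2, 3, 3, 3) -> finishes; pool += (1, 2, 0, 1) = (3, 5, 3, 4)
  W1 needs (2, 5, 2, 4) <= (3, 5, 3, 4) -> finishes; pool += (3, 0, 0, 2) = (6, 5, 3, 6)
  W5 needs (3, 4, 0, 6) <= (6, 5, 3, 6) -> finishes; pool += (3, 0, 1, 1) = (9, 5, 4, 7)
  W4 needs (0, 4, 0, 3) <= (9, 5, 4, 7) -> finishes; pool += (2, 3, 1, 1) = (11, 8, 5, 8)
  W7 needs (2, 4, 1, 7) <= (11, 8, 5, 8) -> finishes; pool += (3, 1, 0, 0) = (14, 9, 5, 8)
  W6 needs (2, 3, 0, 7) <= (14, 9, 5, 8) -> finishes; pool += (1, 0, 0, 2) = (15, 9, 5, 10)


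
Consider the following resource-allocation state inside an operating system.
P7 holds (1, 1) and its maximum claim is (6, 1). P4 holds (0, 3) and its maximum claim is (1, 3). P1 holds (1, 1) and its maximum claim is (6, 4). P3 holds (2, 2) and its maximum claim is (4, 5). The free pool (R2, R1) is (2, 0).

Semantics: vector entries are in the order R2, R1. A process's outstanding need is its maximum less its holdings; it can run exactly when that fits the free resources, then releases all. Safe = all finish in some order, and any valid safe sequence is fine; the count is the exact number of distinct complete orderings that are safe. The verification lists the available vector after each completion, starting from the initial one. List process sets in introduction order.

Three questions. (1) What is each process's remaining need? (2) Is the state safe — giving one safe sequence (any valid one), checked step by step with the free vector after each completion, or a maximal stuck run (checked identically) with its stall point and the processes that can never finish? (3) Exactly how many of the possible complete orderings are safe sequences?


(1) Outstanding need per process (order R2, R1):
  P7: (5, 0)
  P4: (1, 0)
  P1: (5, 3)
  P3: (2, 3)
(2) The state is UNSAFE.
Key observation: even finishing P4, P3 leaves just (4, 5) free — too little R2 for any of the remaining processes.
Going as far as possible: P4, P3; after that, nothing fits. Verifying each step:
  pool = (2, 0)
  P4: need (1, 0) fits (2, 0); releases (0, 3), pool now (2, 3)
  P3: need (2, 3) fits (2, 3); releases (2, 2), pool now (4, 5)
  P7 cannot run: need (5, 0) vs free (4, 5) (insufficient R2)
  P1 cannot run: need (5, 3) vs free (4, 5) (insufficient R2)
Permanently blocked: P7 and P1.
(3) The exact count: 0 of the possible complete orderings are safe sequences.


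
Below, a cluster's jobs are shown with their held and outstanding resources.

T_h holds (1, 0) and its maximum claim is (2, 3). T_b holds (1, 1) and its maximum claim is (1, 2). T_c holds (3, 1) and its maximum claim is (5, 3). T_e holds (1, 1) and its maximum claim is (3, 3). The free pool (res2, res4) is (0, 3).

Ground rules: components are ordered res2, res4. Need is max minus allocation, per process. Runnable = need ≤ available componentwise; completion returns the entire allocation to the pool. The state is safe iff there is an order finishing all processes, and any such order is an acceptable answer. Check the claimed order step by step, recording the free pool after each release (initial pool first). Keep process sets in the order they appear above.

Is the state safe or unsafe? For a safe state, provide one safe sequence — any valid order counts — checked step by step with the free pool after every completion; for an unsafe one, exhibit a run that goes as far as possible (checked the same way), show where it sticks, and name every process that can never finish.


SAFE. One safe sequence: T_b, T_h, T_c, T_e.
Key observation: reading the order forward, T_h is the first process whose need (1, 3) meets the free pool (1, 4) exactly on a resource it requests.
Walking it through:
  pool = (0, 3)
  T_b: need (0, 1) fits (0, 3); releases (1, 1), pool now (1, 4)
  T_h: need (1, 3) fits (1, 4); releases (1, 0), pool now (2, 4)
  T_c: need (2, 2) fits (2, 4); releases (3, 1), pool now (5, 5)
  T_e: need (2, 2) fits (5, 5); releases (1, 1), pool now (6, 6)


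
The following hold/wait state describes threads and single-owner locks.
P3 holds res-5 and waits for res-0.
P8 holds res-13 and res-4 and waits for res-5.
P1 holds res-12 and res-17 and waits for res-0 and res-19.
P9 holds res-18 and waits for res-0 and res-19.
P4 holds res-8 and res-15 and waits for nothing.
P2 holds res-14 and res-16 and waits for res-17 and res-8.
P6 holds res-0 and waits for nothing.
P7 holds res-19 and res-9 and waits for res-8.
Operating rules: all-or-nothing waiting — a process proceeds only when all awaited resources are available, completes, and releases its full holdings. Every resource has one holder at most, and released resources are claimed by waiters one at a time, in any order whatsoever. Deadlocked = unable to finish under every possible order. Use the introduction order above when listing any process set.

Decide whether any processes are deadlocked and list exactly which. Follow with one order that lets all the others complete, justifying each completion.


No process is deadlocked.
Key observation: the waits form no ring: some process can always run, and its releases unblock the others one by one.
A valid finishing order for the others: P6, P4, P3, P7, P9, P1, P2, P8.
Walking it through:
  P6 waits on nothing -> runs at once and releases res-0
  P4 waits on nothing -> runs at once and releases res-8 and res-15
  P3 waits on res-0 — all released -> runs and releases res-5
  P7 waits on res-8 — all released -> runs and releases res-19 and res-9
  P9 waits on res-0 and res-19 — all released -> runs and releases res-18
  P1 waits on res-0 and res-19 — all released -> runs and releases res-12 and res-17
  P2 waits on res-17 and res-8 — all released -> runs and releases res-14 and res-16
  P8 waits on res-5 — all released -> runs and releases res-13 and res-4


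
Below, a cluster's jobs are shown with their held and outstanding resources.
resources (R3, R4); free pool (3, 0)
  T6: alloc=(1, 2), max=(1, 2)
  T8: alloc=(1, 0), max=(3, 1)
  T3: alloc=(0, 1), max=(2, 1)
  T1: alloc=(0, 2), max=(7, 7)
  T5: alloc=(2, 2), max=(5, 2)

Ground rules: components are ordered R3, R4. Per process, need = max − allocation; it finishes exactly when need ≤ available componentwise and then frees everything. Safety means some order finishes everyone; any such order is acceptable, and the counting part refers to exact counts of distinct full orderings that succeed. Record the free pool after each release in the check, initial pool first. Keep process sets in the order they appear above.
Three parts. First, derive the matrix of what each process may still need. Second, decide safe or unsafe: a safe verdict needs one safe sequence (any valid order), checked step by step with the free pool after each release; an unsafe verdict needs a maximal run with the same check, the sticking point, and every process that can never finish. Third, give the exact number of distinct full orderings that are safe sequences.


(1) Remaining need (order R3, R4):
  T6: (0, 0)
  T8: (2, 1)
  T3: (2, 0)
  T1: (7, 5)
  T5: (3, 0)
(2) SAFE, for example via the order T5, T8, T6, T3, T1.
Key observation: reading the order forward, T5 is the first process whose need (3, 0) meets the free pool (3, 0) exactly on a resource it requests.
Walking it through:
  pool = (3, 0)
  run T5 (needs (3, 0), free (3, 0)); after release of (2, 2) the pool is (5, 2)
  run T8 (needs (2, 1), free (5, 2)); after release of (1, 0) the pool is (6, 2)
  run T6 (needs (0, 0), free (6, 2)); after release of (1, 2) the pool is (7, 4)
  run T3 (needs (2, 0), free (7, 4)); after release of (0, 1) the pool is (7, 5)
  run T1 (needs (7, 5), free (7, 5)); after release of (0, 2) the pool is (7, 7)
(3) Precisely 18 of the possible complete orderings are safe sequences.


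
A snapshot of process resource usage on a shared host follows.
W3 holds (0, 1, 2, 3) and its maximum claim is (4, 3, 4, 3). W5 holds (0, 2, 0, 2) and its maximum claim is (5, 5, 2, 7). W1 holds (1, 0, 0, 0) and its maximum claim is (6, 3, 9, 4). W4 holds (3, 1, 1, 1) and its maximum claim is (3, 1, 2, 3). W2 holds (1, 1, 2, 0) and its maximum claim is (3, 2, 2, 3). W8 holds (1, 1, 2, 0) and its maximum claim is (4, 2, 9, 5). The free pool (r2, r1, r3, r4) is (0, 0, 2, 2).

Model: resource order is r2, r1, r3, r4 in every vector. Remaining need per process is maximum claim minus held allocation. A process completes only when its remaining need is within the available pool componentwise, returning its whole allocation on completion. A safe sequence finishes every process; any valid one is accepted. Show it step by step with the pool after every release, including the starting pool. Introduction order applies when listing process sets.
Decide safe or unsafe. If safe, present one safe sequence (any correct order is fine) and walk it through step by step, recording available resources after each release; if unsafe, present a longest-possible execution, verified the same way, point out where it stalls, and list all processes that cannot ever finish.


The state is SAFE; one workable sequence: W4, W2, W3, W8, W5, W1.
Key observation: the order's first zero-slack moment is W4 ((0, 0, 1, 2) needed, (0, 0, 2, 2) free — a requested resource with nothing to spare).
Check, step by step:
  pool = (0, 0, 2, 2)
  W4 needs (0, 0, 1, 2) <= (0, 0, 2, 2) -> finishes; pool += (3, 1, 1, 1) = (3, 1, 3, 3)
  W2 needs (2, 1, 0, 3) <= (3, 1, 3, 3) -> finishes; pool += (1, 1, 2, 0) = (4, 2, 5, 3)
  W3 needs (4, 2, 2, 0) <= (4, 2, 5, 3) -> finishes; pool += (0, 1, 2, 3) = (4, 3, 7, 6)
  W8 needs (3, 1, 7, 5) <= (4, 3, 7, 6) -> finishes; pool += (1, 1, 2, 0) = (5, 4, 9, 6)
  W5 needs (5, 3, 2, 5) <= (5, 4, 9, 6) -> finishes; pool += (0, 2, 0, 2) = (5, 6, 9, 8)
  W1 needs (5, 3, 9, 4) <= (5, 6, 9, 8) -> finishes; pool += (1, 0, 0, 0) = (6, 6, 9, 8)


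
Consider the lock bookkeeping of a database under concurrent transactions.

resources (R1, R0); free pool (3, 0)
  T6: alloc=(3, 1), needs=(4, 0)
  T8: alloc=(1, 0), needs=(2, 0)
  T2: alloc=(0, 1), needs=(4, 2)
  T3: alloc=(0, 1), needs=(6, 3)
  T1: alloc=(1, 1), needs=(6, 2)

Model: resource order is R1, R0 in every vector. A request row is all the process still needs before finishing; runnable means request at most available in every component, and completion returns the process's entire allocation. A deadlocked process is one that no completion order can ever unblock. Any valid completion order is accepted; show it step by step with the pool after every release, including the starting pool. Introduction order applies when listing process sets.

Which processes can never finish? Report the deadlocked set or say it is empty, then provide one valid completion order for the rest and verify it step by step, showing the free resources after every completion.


Deadlocked set: T2, T3 and T1.
Key observation: once T8, T6 finish, the pool peaks at (7, 1) — and every remaining process still needs more R0 than that.
One completion order for the rest: T8, T6. Step-by-step check:
  pool = (3, 0)
  T8: need (2, 0) fits (3, 0); releases (1, 0), pool now (4, 0)
  T6: need (4, 0) fits (4, 0); releases (3, 1), pool now (7, 1)
The stuck group stays short no matter what:
  T2 still needs (4, 2) but only (7, 1) is free — short on R0
  T3 still needs (6, 3) but only (7, 1) is free — short on R0
  T1 still needs (6, 2) but only (7, 1) is free — short on R0


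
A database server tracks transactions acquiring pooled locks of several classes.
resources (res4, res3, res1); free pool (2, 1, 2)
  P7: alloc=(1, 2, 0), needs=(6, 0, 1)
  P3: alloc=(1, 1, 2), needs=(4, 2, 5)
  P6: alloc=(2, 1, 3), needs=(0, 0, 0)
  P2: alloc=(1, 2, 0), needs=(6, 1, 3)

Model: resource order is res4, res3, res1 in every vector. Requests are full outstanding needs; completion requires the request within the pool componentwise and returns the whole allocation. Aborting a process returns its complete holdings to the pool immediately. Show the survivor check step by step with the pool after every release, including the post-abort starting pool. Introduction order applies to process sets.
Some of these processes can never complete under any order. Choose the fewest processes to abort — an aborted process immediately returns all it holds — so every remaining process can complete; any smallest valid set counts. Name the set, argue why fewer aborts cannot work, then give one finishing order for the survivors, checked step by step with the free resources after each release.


Minimum abort set: P2.
Key observation: P7 was stuck for good until P2 gave back (1, 2, 0); in the order shown it finishes at step 3.
No smaller set exists: with zero aborts the deadlock remains.
Survivors finish in the order: P6, P3, P7. Check, step by step (pool after the aborts first):
  pool = (3, 3, 2)
  P6: need (0, 0, 0) fits (3, 3, 2); releases (2, 1, 3), pool now (5, 4, 5)
  P3: need (4, 2, 5) fits (5, 4, 5); releases (1, 1, 2), pool now (6, 5, 7)
  P7: need (6, 0, 1) fits (6, 5, 7); releases (1, 2, 0), pool now (7, 7, 7)


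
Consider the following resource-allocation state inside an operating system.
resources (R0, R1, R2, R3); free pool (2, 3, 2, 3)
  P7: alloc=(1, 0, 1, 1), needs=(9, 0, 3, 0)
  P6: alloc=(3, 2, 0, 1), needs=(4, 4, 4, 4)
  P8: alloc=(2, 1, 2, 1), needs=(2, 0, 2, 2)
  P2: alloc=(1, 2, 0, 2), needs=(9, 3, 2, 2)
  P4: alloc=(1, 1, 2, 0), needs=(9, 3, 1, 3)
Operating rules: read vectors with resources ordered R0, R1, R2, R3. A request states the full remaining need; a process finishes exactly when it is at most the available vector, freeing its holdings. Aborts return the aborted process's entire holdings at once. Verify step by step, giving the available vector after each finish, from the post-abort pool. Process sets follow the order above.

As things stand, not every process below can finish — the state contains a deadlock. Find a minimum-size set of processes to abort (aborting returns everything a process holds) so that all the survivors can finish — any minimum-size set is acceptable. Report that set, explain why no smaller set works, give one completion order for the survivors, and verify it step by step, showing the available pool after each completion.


The answer: abort P7 and P2.
Key observation: before aborting P7 and P2, P4 was permanently blocked — no order could ever run it; afterwards it completes at step 3.
Minimality, checking each single-abort alternative: P7 alone leaves P2 blocked (short on R0); P6 alone leaves P7 blocked (short on R0); P8 alone leaves P7 blocked (short on R0); P2 alone leaves P7 blocked (short on R0); P4 alone leaves P7 blocked (short on R0).
Survivors finish in the order: P8, P6, P4. Step-by-step check (pool after the aborts first):
  pool = (4, 5, 3, 6)
  P8 needs (2, 0, 2, 2) <= (4, 5, 3, 6) -> finishes; pool += (2, 1, 2, 1) = (6, 6, 5, 7)
  P6 needs (4, 4, 4, 4) <= (6, 6, 5, 7) -> finishes; pool += (3, 2, 0, 1) = (9, 8, 5, 8)
  P4 needs (9, 3, 1, 3) <= (9, 8, 5, 8) -> finishes; pool += (1, 1, 2, 0) = (10, 9, 7, 8)


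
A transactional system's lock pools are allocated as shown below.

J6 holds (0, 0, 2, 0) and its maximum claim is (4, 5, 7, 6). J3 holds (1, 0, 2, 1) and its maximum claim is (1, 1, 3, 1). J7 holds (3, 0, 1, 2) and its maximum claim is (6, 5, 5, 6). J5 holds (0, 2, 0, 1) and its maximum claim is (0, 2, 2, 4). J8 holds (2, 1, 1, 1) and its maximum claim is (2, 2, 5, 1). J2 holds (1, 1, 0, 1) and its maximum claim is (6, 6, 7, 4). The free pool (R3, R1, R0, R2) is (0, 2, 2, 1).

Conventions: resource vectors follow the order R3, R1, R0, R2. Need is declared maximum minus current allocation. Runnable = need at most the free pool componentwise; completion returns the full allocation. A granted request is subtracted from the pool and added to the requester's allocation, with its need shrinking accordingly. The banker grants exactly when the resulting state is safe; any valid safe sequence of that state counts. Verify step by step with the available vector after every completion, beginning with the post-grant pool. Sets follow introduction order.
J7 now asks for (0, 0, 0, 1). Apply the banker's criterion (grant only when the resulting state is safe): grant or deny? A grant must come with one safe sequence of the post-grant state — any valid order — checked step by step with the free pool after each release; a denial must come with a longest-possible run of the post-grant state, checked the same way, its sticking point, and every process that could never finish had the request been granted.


DENY — the pretend-granted state is unsafe.
Key observation: once J3, J8 finish, the pool peaks at (3, 3, 5, 2) — and every remaining process still needs more R2 than that.
Pretend the grant happened; the run J3, J8 goes as far as possible. Check, step by step:
  pool = (0, 2, 2, 0)
  J3 needs (0, 1, 1, 0) <= (0, 2, 2, 0) -> finishes; pool += (1, 0, 2, 1) = (1, 2, 4, 1)
  J8 needs (0, 1, 4, 0) <= (1, 2, 4, 1) -> finishes; pool += (2, 1, 1, 1) = (3, 3, 5, 2)
  J6 still needs (4, 5, 5, 6) but only (3, 3, 5, 2) is free — short on R3, R1 and R2
  J7 still needs (3, 5, 4, 3) but only (3, 3, 5, 2) is free — short on R1 and R2
  J5 still needs (0, 0, 2, 3) but only (3, 3, 5, 2) is free — short on R2
  J2 still needs (5, 5, 7, 3) but only (3, 3, 5, 2) is free — short on R3, R1, R0 and R2
Processes that could never finish after the grant: J6, J7, J5 and J2.


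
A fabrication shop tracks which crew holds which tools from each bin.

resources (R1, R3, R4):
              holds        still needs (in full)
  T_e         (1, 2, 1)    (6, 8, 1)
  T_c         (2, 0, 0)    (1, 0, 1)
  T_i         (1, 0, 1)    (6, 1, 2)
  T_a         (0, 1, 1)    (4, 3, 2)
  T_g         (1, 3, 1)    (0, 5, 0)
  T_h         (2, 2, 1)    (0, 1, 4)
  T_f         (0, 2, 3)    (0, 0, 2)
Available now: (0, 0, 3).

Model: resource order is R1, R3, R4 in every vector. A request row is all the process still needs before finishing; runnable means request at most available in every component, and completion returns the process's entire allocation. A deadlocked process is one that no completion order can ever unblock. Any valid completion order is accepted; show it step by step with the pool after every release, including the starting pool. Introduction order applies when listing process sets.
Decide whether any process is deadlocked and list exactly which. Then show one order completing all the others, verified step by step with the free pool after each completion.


Deadlocked: T_e and T_i.
Key observation: no order helps: past T_f, T_h, T_c, T_a, T_g, the free pool tops out at (5, 8, 9), below what each blocked process needs in R1.
A valid finishing order for the others: T_f, T_h, T_c, T_a, T_g. Walking it through:
  pool = (0, 0, 3)
  T_f needs (0, 0, 2) <= (0, 0, 3) -> finishes; pool += (0, 2, 3) = (0, 2, 6)
  T_h needs (0, 1, 4) <= (0, 2, 6) -> finishes; pool += (2, 2, 1) = (2, 4, 7)
  T_c needs (1, 0, 1) <= (2, 4, 7) -> finishes; pool += (2, 0, 0) = (4, 4, 7)
  T_a needs (4, 3, 2) <= (4, 4, 7) -> finishes; pool += (0, 1, 1) = (4, 5, 8)
  T_g needs (0, 5, 0) <= (4, 5, 8) -> finishes; pool += (1, 3, 1) = (5, 8, 9)
None of the blocked processes ever fits:
  T_e cannot run: need (6, 8, 1) vs free (5, 8, 9) (insufficient R1)
  T_i cannot run: need (6, 1, 2) vs free (5, 8, 9) (insufficient R1)


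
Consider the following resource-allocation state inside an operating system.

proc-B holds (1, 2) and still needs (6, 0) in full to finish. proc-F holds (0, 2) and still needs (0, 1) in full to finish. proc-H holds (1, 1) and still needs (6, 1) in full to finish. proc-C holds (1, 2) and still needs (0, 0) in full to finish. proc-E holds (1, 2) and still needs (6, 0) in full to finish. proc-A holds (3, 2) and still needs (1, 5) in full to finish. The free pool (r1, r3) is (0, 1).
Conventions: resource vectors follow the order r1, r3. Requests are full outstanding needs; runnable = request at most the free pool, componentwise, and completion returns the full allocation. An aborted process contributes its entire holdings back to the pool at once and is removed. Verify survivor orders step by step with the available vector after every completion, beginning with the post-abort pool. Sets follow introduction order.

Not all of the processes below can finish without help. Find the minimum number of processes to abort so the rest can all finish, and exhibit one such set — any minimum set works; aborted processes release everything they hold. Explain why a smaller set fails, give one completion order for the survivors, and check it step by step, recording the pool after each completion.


Abort proc-B and proc-E.
Key observation: the deadlocked proc-H becomes finishable only because proc-B and proc-E released (2, 4); it completes at step 4 below.
Minimality, checking each single-abort alternative: proc-B alone leaves proc-H blocked (short on r1); proc-F alone leaves proc-B blocked (short on r1); proc-H alone leaves proc-B blocked (short on r1); proc-C alone leaves proc-B blocked (short on r1); proc-E alone leaves proc-B blocked (short on r1); proc-A alone leaves proc-B blocked (short on r1).
One survivor order: proc-A, proc-F, proc-C, proc-H. Step-by-step check (post-abort pool first):
  pool = (2, 5)
  proc-A needs (1, 5) <= (2, 5) -> finishes; pool += (3, 2) = (5, 7)
  proc-F needs (0, 1) <= (5, 7) -> finishes; pool += (0, 2) = (5, 9)
  proc-C needs (0, 0) <= (5, 9) -> finishes; pool += (1, 2) = (6, 11)
  proc-H needs (6, 1) <= (6, 11) -> finishes; pool += (1, 1) = (7, 12)


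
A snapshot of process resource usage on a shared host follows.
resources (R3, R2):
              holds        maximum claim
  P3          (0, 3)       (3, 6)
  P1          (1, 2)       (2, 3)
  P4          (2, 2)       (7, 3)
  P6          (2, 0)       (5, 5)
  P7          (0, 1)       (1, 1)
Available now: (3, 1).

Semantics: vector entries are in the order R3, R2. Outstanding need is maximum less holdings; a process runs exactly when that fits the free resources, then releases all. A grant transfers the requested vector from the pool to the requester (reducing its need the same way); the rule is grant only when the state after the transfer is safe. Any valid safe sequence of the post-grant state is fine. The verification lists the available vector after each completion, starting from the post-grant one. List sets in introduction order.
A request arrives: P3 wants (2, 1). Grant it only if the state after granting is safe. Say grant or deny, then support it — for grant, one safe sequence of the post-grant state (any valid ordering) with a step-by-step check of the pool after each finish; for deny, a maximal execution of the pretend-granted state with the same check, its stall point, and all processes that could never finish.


GRANT — the state after the grant stays safe, e.g. via P7, P1, P3, P6, P4.
Key observation: even at the reduced pool (1, 0), P7 fits immediately, so safety survives the grant.
Verifying the post-grant state step by step:
  pool = (1, 0)
  P7: need (1, 0) fits (1, 0); releases (0, 1), pool now (1, 1)
  P1: need (1, 1) fits (1, 1); releases (1, 2), pool now (2, 3)
  P3: need (1, 2) fits (2, 3); releases (2, 4), pool now (4, 7)
  P6: need (3, 5) fits (4, 7); releases (2, 0), pool now (6, 7)
  P4: need (5, 1) fits (6, 7); releases (2, 2), pool now (8, 9)


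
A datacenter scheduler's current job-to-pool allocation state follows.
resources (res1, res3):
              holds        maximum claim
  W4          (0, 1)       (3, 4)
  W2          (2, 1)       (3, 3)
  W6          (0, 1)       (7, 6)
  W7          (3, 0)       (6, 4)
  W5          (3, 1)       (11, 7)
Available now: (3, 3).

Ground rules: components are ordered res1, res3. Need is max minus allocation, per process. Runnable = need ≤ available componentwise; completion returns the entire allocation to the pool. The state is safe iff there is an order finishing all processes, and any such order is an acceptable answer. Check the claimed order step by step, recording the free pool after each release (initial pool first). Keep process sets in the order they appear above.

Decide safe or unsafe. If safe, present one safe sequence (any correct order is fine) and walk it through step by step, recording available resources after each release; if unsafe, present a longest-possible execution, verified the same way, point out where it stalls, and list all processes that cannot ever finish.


SAFE, for example via the order W4, W7, W2, W6, W5.
Key observation: W4 is the earliest step where a requested resource binds exactly: need (3, 3), pool (3, 3) at its turn.
Verifying each step:
  pool = (3, 3)
  W4: need (3, 3) fits (3, 3); releases (0, 1), pool now (3, 4)
  W7: need (3, 4) fits (3, 4); releases (3, 0), pool now (6, 4)
  W2: need (1, 2) fits (6, 4); releases (2, 1), pool now (8, 5)
  W6: need (7, 5) fits (8, 5); releases (0, 1), pool now (8, 6)
  W5: need (8, 6) fits (8, 6); releases (3, 1), pool now (11, 7)


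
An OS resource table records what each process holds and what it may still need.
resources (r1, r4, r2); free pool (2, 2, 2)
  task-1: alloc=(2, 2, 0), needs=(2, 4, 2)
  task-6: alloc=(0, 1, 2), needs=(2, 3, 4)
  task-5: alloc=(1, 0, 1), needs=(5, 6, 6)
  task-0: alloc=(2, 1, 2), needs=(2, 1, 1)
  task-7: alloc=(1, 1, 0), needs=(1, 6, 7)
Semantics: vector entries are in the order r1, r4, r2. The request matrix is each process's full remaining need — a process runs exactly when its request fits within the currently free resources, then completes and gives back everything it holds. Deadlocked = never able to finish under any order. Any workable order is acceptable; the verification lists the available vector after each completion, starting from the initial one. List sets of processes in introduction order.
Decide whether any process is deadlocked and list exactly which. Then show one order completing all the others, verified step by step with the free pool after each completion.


The deadlocked set is empty.
Key observation: no deadlock: task-0 fits now, and the freed resources carry the rest through.
The rest can finish in the order task-0, task-6, task-1, task-5, task-7. Check, step by step:
  pool = (2, 2, 2)
  task-0 needs (2, 1, 1) <= (2, 2, 2) -> finishes; pool += (2, 1, 2) = (4, 3, 4)
  task-6 needs (2, 3, 4) <= (4, 3, 4) -> finishes; pool += (0, 1, 2) = (4, 4, 6)
  task-1 needs (2, 4, 2) <= (4, 4, 6) -> finishes; pool += (2, 2, 0) = (6, 6, 6)
  task-5 needs (5, 6, 6) <= (6, 6, 6) -> finishes; pool += (1, 0, 1) = (7, 6, 7)
  task-7 needs (1, 6, 7) <= (7, 6, 7) -> finishes; pool += (1, 1, 0) = (8, 7, 7)


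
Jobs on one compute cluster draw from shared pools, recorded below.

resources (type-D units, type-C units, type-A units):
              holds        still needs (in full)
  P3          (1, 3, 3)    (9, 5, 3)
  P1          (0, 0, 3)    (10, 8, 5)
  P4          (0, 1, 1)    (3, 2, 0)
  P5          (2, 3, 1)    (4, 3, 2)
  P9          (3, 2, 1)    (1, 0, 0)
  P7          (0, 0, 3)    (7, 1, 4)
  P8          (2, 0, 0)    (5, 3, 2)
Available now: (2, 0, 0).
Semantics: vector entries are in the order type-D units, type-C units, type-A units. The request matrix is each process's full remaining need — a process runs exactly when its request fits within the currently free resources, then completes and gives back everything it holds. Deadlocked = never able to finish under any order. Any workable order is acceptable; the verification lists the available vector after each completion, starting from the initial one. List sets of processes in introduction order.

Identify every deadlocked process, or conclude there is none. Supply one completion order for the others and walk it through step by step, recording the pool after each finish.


The deadlocked set is empty.
Key observation: no deadlock: P9 fits now, and the freed resources carry the rest through.
A valid finishing order for the others: P9, P4, P8, P5, P3, P7, P1. Walking it through:
  pool = (2, 0, 0)
  P9 needs (1, 0, 0) <= (2, 0, 0) -> finishes; pool += (3, 2, 1) = (5, 2, 1)
  P4 needs (3, 2, 0) <= (5, 2, 1) -> finishes; pool += (0, 1, 1) = (5, 3, 2)
  P8 needs (5, 3, 2) <= (5, 3, 2) -> finishes; pool += (2, 0, 0) = (7, 3, 2)
  P5 needs (4, 3, 2) <= (7, 3, 2) -> finishes; pool += (2, 3, 1) = (9, 6, 3)
  P3 needs (9, 5, 3) <= (9, 6, 3) -> finishes; pool += (1, 3, 3) = (10, 9, 6)
  P7 needs (7, 1, 4) <= (10, 9, 6) -> finishes; pool += (0, 0, 3) = (10, 9, 9)
  P1 needs (10, 8, 5) <= (10, 9, 9) -> finishes; pool += (0, 0, 3) = (10, 9, 12)
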